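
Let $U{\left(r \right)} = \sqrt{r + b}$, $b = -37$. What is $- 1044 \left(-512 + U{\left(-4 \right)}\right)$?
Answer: $534528 - 1044 i \sqrt{41} \approx 5.3453 \cdot 10^{5} - 6684.9 i$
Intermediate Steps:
$U{\left(r \right)} = \sqrt{-37 + r}$ ($U{\left(r \right)} = \sqrt{r - 37} = \sqrt{-37 + r}$)
$- 1044 \left(-512 + U{\left(-4 \right)}\right) = - 1044 \left(-512 + \sqrt{-37 - 4}\right) = - 1044 \left(-512 + \sqrt{-41}\right) = - 1044 \left(-512 + i \sqrt{41}\right) = 534528 - 1044 i \sqrt{41}$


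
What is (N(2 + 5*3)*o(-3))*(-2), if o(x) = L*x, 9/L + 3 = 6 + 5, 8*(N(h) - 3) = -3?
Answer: 567/32 ≈ 17.719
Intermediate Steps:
N(h) = 21/8 (N(h) = 3 + (⅛)*(-3) = 3 - 3/8 = 21/8)
L = 9/8 (L = 9/(-3 + (6 + 5)) = 9/(-3 + 11) = 9/8 ≈ 1.1250)
o(x) = 9*x/8
(N(2 + 5*3)*o(-3))*(-2) = (21*((9/8)*(-3))/8)*(-2) = ((21/8)*(-27/8))*(-2) = -567/64*(-2) = 567/32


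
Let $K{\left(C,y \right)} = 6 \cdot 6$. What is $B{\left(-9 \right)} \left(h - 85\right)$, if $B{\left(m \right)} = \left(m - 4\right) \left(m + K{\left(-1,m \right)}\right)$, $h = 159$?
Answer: $-25974$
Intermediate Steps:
$K{\left(C,y \right)} = 36$
$B{\left(m \right)} = \left(-4 + m\right) \left(36 + m\right)$ ($B{\left(m \right)} = \left(m - 4\right) \left(m + 36\right) = \left(-4 + m\right) \left(36 + m\right)$)
$B{\left(-9 \right)} \left(h - 85\right) = \left(-144 + \left(-9\right)^{2} + 32 \left(-9\right)\right) \left(159 - 85\right) = \left(-144 + 81 - 288\right) 74 = \left(-351\right) 74 = -25974$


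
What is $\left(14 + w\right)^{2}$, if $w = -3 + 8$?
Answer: $361$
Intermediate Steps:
$w = 5$
$\left(14 + w\right)^{2} = \left(14 + 5\right)^{2} = 19^{2} = 361$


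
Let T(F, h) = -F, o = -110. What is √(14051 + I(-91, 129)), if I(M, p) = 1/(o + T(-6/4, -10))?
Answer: 3*√73516345/217 ≈ 118.54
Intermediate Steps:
I(M, p) = -2/217 (I(M, p) = 1/(-110 - (-6)/4) = 1/(-110 - 1*(-3/2)) = 1/(-110 + 3/2) = 1/(-217/2) = -2/217)
√(14051 + I(-91, 129)) = √(14051 - 2/217) = √(3049065/217) = 3*√73516345/217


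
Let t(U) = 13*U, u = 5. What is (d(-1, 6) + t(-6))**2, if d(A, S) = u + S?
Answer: 4489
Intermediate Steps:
d(A, S) = 5 + S
(d(-1, 6) + t(-6))**2 = ((5 + 6) + 13*(-6))**2 = (11 - 78)**2 = (-67)**2 = 4489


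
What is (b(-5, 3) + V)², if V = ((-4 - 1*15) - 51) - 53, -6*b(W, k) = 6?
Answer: 15376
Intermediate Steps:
b(W, k) = -1 (b(W, k) = -⅙*6 = -1)
V = -123 (V = ((-4 - 15) - 51) - 53 = (-19 - 51) - 53 = -70 - 53 = -123)
(b(-5, 3) + V)² = (-1 - 123)² = (-124)² = 15376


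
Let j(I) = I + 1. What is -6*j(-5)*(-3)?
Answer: -72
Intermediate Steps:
j(I) = 1 + I
-6*j(-5)*(-3) = -6*(1 - 5)*(-3) = -6*(-4)*(-3) = 24*(-3) = -72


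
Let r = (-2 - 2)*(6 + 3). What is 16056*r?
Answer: -578016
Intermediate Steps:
r = -36 (r = -4*9 = -36)
16056*r = 16056*(-36) = -578016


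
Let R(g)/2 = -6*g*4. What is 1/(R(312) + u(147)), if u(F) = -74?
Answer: -1/15050 ≈ -6.6445e-5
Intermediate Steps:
R(g) = -48*g (R(g) = 2*(-6*g*4) = 2*(-24*g) = -48*g)
1/(R(312) + u(147)) = 1/(-48*312 - 74) = 1/(-14976 - 74) = 1/(-15050) = -1/15050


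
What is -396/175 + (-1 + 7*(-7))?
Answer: -9146/175 ≈ -52.263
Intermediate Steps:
-396/175 + (-1 + 7*(-7)) = -396*1/175 + (-1 - 49) = -396/175 - 50 = -9146/175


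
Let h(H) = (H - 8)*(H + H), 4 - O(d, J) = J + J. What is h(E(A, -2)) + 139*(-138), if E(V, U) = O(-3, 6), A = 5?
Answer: -18926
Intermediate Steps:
O(d, J) = 4 - 2*J (O(d, J) = 4 - (J + J) = 4 - 2*J)
E(V, U) = -8 (E(V, U) = 4 - 2*6 = 4 - 12 = -8)
h(H) = 2*H*(-8 + H) (h(H) = (-8 + H)*(2*H) = 2*H*(-8 + H))
h(E(A, -2)) + 139*(-138) = 2*(-8)*(-8 - 8) + 139*(-138) = 2*(-8)*(-16) - 19182 = 256 - 19182 = -18926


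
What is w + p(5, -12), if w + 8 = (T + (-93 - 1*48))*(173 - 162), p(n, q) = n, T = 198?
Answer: 624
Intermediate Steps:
w = 619 (w = -8 + (198 + (-93 - 1*48))*(173 - 162) = -8 + (198 + (-93 - 48))*11 = -8 + (198 - 141)*11 = -8 + 57*11 = -8 + 627 = 619)
w + p(5, -12) = 619 + 5 = 624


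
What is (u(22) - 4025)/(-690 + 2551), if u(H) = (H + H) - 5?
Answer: -3986/1861 ≈ -2.1419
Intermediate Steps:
u(H) = -5 + 2*H (u(H) = 2*H - 5 = -5 + 2*H)
(u(22) - 4025)/(-690 + 2551) = ((-5 + 2*22) - 4025)/(-690 + 2551) = ((-5 + 44) - 4025)/1861 = (39 - 4025)*(1/1861) = -3986*1/1861 = -3986/1861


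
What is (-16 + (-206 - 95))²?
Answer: 100489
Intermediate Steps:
(-16 + (-206 - 95))² = (-16 - 301)² = (-317)² = 100489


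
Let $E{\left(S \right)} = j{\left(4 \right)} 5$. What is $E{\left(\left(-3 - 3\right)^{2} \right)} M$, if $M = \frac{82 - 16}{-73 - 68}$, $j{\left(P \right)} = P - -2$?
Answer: $- \frac{660}{47} \approx -14.043$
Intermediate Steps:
$j{\left(P \right)} = 2 + P$ ($j{\left(P \right)} = P + 2 = 2 + P$)
$E{\left(S \right)} = 30$ ($E{\left(S \right)} = \left(2 + 4\right) 5 = 6 \cdot 5 = 30$)
$M = - \frac{22}{47}$ ($M = \frac{66}{-141} = 66 \left(- \frac{1}{141}\right) = - \frac{22}{47} \approx -0.46809$)
$E{\left(\left(-3 - 3\right)^{2} \right)} M = 30 \left(- \frac{22}{47}\right) = - \frac{660}{47}$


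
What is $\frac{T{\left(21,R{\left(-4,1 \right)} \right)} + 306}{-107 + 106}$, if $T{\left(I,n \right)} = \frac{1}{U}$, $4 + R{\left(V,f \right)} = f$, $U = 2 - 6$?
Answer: $- \frac{1223}{4} \approx -305.75$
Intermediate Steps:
$U = -4$ ($U = 2 - 6 = -4$)
$R{\left(V,f \right)} = -4 + f$
$T{\left(I,n \right)} = - \frac{1}{4}$ ($T{\left(I,n \right)} = \frac{1}{-4} = - \frac{1}{4}$)
$\frac{T{\left(21,R{\left(-4,1 \right)} \right)} + 306}{-107 + 106} = \frac{- \frac{1}{4} + 306}{-107 + 106} = \frac{1223}{4 \left(-1\right)} = \frac{1223}{4} \left(-1\right) = - \frac{1223}{4}$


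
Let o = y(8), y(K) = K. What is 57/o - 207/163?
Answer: 7635/1304 ≈ 5.8551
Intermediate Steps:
o = 8
57/o - 207/163 = 57/8 - 207/163 = 7635/1304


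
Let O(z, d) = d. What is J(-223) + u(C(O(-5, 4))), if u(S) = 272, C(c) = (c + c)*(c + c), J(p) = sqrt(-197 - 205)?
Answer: 272 + I*sqrt(402) ≈ 272.0 + 20.05*I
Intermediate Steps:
J(p) = I*sqrt(402) (J(p) = sqrt(-402) = I*sqrt(402))
C(c) = 4*c**2 (C(c) = (2*c)*(2*c) = 4*c**2)
J(-223) + u(C(O(-5, 4))) = I*sqrt(402) + 272 = 272 + I*sqrt(402)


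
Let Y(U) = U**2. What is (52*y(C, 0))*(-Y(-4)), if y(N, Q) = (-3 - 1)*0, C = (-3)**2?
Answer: 0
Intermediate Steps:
C = 9
y(N, Q) = 0 (y(N, Q) = -4*0 = 0)
(52*y(C, 0))*(-Y(-4)) = (52*0)*(-1*(-4)**2) = 0*(-1*16) = 0*(-16) = 0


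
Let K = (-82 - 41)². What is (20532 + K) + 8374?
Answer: 44035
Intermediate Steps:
K = 15129 (K = (-123)² = 15129)
(20532 + K) + 8374 = (20532 + 15129) + 8374 = 35661 + 8374 = 44035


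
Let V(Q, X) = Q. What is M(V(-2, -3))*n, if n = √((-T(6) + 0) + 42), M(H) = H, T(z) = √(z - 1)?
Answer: -2*√(42 - √5) ≈ -12.612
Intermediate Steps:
T(z) = √(-1 + z)
n = √(42 - √5) (n = √((-√(-1 + 6) + 0) + 42) = √((-√5 + 0) + 42) = √(-√5 + 42) = √(42 - √5) ≈ 6.3059)
M(V(-2, -3))*n = -2*√(42 - √5)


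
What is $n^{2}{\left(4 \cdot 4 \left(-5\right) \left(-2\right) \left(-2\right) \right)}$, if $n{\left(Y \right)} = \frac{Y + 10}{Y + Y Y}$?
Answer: $\frac{961}{104203264} \approx 9.2224 \cdot 10^{-6}$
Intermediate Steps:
$n{\left(Y \right)} = \frac{10 + Y}{Y + Y^{2}}$
$n^{2}{\left(4 \cdot 4 \left(-5\right) \left(-2\right) \left(-2\right) \right)} = \left(\frac{10 + 4 \cdot 4 \left(-5\right) \left(-2\right) \left(-2\right)}{4 \cdot 4 \left(-5\right) \left(-2\right) \left(-2\right) \left(1 + 4 \cdot 4 \left(-5\right) \left(-2\right) \left(-2\right)\right)}\right)^{2} = \left(\frac{10 + 16 \left(-5\right) \left(-2\right) \left(-2\right)}{16 \left(-5\right) \left(-2\right) \left(-2\right) \left(1 + 16 \left(-5\right) \left(-2\right) \left(-2\right)\right)}\right)^{2} = \left(\frac{10 + \left(-80\right) \left(-2\right) \left(-2\right)}{\left(-80\right) \left(-2\right) \left(-2\right) \left(1 + \left(-80\right) \left(-2\right) \left(-2\right)\right)}\right)^{2} = \left(\frac{10 + 160 \left(-2\right)}{160 \left(-2\right) \left(1 + 160 \left(-2\right)\right)}\right)^{2} = \left(\frac{10 - 320}{\left(-320\right) \left(1 - 320\right)}\right)^{2} = \left(\left(- \frac{1}{320}\right) \frac{1}{-319} \left(-310\right)\right)^{2} = \left(\left(- \frac{1}{320}\right) \left(- \frac{1}{319}\right) \left(-310\right)\right)^{2} = \left(- \frac{31}{10208}\right)^{2} = \frac{961}{104203264}$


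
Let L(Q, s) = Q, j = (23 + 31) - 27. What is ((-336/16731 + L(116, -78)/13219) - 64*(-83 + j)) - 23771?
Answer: -1488234175477/73722363 ≈ -20187.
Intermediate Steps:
j = 27 (j = 54 - 27 = 27)
((-336/16731 + L(116, -78)/13219) - 64*(-83 + j)) - 23771 = ((-336/16731 + 116/13219) - 64*(-83 + 27)) - 23771 = ((-336*1/16731 + 116*(1/13219)) - 64*(-56)) - 23771 = ((-112/5577 + 116/13219) + 3584) - 23771 = (-833596/73722363 + 3584) - 23771 = 264220115396/73722363 - 23771 = -1488234175477/73722363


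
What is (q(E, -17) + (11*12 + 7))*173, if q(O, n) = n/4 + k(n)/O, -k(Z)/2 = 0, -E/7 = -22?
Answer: 93247/4 ≈ 23312.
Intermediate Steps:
E = 154 (E = -7*(-22) = 154)
k(Z) = 0 (k(Z) = -2*0 = 0)
q(O, n) = n/4 (q(O, n) = n/4 + 0/O = n*(1/4) + 0 = n/4 + 0 = n/4)
(q(E, -17) + (11*12 + 7))*173 = ((1/4)*(-17) + (11*12 + 7))*173 = (-17/4 + (132 + 7))*173 = (-17/4 + 139)*173 = (539/4)*173 = 93247/4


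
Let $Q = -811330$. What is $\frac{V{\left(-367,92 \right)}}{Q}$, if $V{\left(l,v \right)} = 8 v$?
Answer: $- \frac{368}{405665} \approx -0.00090715$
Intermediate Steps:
$\frac{V{\left(-367,92 \right)}}{Q} = \frac{8 \cdot 92}{-811330} = 736 \left(- \frac{1}{811330}\right) = - \frac{368}{405665}$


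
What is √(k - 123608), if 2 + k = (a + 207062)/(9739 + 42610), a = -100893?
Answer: I*√338737486540629/52349 ≈ 351.58*I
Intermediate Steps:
k = 1471/52349 (k = -2 + (-100893 + 207062)/(9739 + 42610) = -2 + 106169/52349 = 1471/52349 ≈ 0.028100)
√(k - 123608) = √(1471/52349 - 123608) = √(-6470753721/52349) = I*√338737486540629/52349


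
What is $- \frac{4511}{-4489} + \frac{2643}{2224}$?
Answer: $\frac{21896891}{9983536} \approx 2.1933$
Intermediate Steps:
$- \frac{4511}{-4489} + \frac{2643}{2224} = \left(-4511\right) \left(- \frac{1}{4489}\right) + 2643 \cdot \frac{1}{2224} = \frac{4511}{4489} + \frac{2643}{2224} = \frac{21896891}{9983536}$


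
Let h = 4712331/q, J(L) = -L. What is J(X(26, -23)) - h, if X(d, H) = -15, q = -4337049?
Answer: 23256022/1445683 ≈ 16.087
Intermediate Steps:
h = -1570777/1445683 (h = 4712331/(-4337049) = 4712331*(-1/4337049) = -1570777/1445683 ≈ -1.0865)
J(X(26, -23)) - h = -1*(-15) - 1*(-1570777/1445683) = 15 + 1570777/1445683 = 23256022/1445683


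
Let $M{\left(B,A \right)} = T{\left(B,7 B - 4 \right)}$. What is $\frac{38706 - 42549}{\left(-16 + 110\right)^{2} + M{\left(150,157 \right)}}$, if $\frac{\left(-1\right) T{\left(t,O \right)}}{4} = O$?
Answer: $- \frac{3843}{4652} \approx -0.8261$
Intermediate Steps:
$T{\left(t,O \right)} = - 4 O$
$M{\left(B,A \right)} = 16 - 28 B$ ($M{\left(B,A \right)} = - 4 \left(7 B - 4\right) = - 4 \left(-4 + 7 B\right) = 16 - 28 B$)
$\frac{38706 - 42549}{\left(-16 + 110\right)^{2} + M{\left(150,157 \right)}} = \frac{38706 - 42549}{\left(-16 + 110\right)^{2} + \left(16 - 4200\right)} = - \frac{3843}{94^{2} + \left(16 - 4200\right)} = - \frac{3843}{8836 - 4184} = - \frac{3843}{4652}$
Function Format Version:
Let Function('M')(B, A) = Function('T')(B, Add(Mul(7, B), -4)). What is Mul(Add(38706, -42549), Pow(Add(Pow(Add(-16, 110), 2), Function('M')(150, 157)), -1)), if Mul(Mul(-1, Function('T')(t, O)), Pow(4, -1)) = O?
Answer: Rational(-3843, 4652) ≈ -0.82610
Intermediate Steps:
Function('T')(t, O) = Mul(-4, O)
Function('M')(B, A) = Add(16, Mul(-28, B)) (Function('M')(B, A) = Mul(-4, Add(Mul(7, B), -4)) = Mul(-4, Add(-4, Mul(7, B))) = Add(16, Mul(-28, B)))
Mul(Add(38706, -42549), Pow(Add(Pow(Add(-16, 110), 2), Function('M')(150, 157)), -1)) = Mul(Add(38706, -42549), Pow(Add(Pow(Add(-16, 110), 2), Add(16, Mul(-28, 150))), -1)) = Mul(-3843, Pow(Add(Pow(94, 2), Add(16, -4200)), -1)) = Mul(-3843, Pow(Add(8836, -4184), -1)) = Mul(-3843, Pow(4652, -1)) = Mul(-3843, Rational(1, 4652)) = Rational(-3843, 4652)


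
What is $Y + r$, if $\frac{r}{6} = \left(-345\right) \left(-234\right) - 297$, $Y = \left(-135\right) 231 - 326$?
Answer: $451087$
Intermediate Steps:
$Y = -31511$ ($Y = -31185 - 326 = -31511$)
$r = 482598$ ($r = 6 \left(\left(-345\right) \left(-234\right) - 297\right) = 6 \left(80730 - 297\right) = 6 \cdot 80433 = 482598$)
$Y + r = -31511 + 482598 = 451087$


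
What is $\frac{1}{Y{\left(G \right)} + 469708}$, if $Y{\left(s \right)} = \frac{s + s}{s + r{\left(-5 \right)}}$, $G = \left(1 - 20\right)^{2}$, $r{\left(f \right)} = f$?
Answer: $\frac{178}{83608385} \approx 2.129 \cdot 10^{-6}$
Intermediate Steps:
$G = 361$ ($G = \left(1 - 20\right)^{2} = \left(-19\right)^{2} = 361$)
$Y{\left(s \right)} = \frac{2 s}{-5 + s}$ ($Y{\left(s \right)} = \frac{s + s}{s - 5} = \frac{2 s}{-5 + s}$)
$\frac{1}{Y{\left(G \right)} + 469708} = \frac{1}{2 \cdot 361 \frac{1}{-5 + 361} + 469708} = \frac{1}{2 \cdot 361 \cdot \frac{1}{356} + 469708} = \frac{1}{\frac{361}{178} + 469708} = \frac{1}{\frac{83608385}{178}} = \frac{178}{83608385}$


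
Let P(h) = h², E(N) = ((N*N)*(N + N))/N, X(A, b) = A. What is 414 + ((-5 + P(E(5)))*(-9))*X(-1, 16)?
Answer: 22869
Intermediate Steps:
E(N) = 2*N² (E(N) = (N²*(2*N))/N = (2*N³)/N = 2*N²)
414 + ((-5 + P(E(5)))*(-9))*X(-1, 16) = 414 + ((-5 + (2*5²)²)*(-9))*(-1) = 414 + ((-5 + (2*25)²)*(-9))*(-1) = 414 + ((-5 + 50²)*(-9))*(-1) = 414 + ((-5 + 2500)*(-9))*(-1) = 414 + (2495*(-9))*(-1) = 414 - 22455*(-1) = 414 + 22455 = 22869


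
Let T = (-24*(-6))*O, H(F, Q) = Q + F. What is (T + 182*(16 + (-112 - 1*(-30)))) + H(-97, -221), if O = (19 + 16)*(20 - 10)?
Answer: 38070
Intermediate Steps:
O = 350 (O = 35*10 = 350)
H(F, Q) = F + Q
T = 50400 (T = -24*(-6)*350 = 144*350 = 50400)
(T + 182*(16 + (-112 - 1*(-30)))) + H(-97, -221) = (50400 + 182*(16 + (-112 - 1*(-30)))) + (-97 - 221) = (50400 + 182*(16 + (-112 + 30))) - 318 = (50400 + 182*(16 - 82)) - 318 = (50400 + 182*(-66)) - 318 = (50400 - 12012) - 318 = 38388 - 318 = 38070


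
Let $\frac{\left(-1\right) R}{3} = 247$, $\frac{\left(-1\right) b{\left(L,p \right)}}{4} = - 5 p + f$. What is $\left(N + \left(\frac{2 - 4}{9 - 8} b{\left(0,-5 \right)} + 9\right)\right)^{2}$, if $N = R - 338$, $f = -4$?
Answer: $813604$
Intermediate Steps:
$b{\left(L,p \right)} = 16 + 20 p$ ($b{\left(L,p \right)} = - 4 \left(- 5 p - 4\right) = - 4 \left(-4 - 5 p\right) = 16 + 20 p$)
$R = -741$ ($R = \left(-3\right) 247 = -741$)
$N = -1079$ ($N = -741 - 338 = -1079$)
$\left(N + \left(\frac{2 - 4}{9 - 8} b{\left(0,-5 \right)} + 9\right)\right)^{2} = \left(-1079 + \left(\frac{2 - 4}{9 - 8} \left(16 + 20 \left(-5\right)\right) + 9\right)\right)^{2} = \left(-1079 + \left(- \frac{2}{1} \left(16 - 100\right) + 9\right)\right)^{2} = \left(-1079 + \left(\left(-2\right) 1 \left(-84\right) + 9\right)\right)^{2} = \left(-1079 + \left(\left(-2\right) \left(-84\right) + 9\right)\right)^{2} = \left(-1079 + \left(168 + 9\right)\right)^{2} = \left(-1079 + 177\right)^{2} = \left(-902\right)^{2} = 813604$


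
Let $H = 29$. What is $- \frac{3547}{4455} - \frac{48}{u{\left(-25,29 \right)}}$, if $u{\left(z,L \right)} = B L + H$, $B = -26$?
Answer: $- \frac{471547}{645975} \approx -0.72998$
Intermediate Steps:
$u{\left(z,L \right)} = 29 - 26 L$ ($u{\left(z,L \right)} = - 26 L + 29 = 29 - 26 L$)
$- \frac{3547}{4455} - \frac{48}{u{\left(-25,29 \right)}} = - \frac{3547}{4455} - \frac{48}{29 - 754} = \left(-3547\right) \frac{1}{4455} - \frac{48}{29 - 754} = - \frac{3547}{4455} - \frac{48}{-725} = - \frac{3547}{4455} - - \frac{48}{725} = - \frac{3547}{4455} + \frac{48}{725} = - \frac{471547}{645975}$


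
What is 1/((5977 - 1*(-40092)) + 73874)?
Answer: 1/119943 ≈ 8.3373e-6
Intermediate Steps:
1/((5977 - 1*(-40092)) + 73874) = 1/((5977 + 40092) + 73874) = 1/(46069 + 73874) = 1/119943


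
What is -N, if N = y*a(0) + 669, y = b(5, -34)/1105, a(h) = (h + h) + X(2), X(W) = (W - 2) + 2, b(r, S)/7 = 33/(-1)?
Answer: -738783/1105 ≈ -668.58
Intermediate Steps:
b(r, S) = -231 (b(r, S) = 7*(33/(-1)) = 7*(33*(-1)) = 7*(-33) = -231)
X(W) = W (X(W) = (-2 + W) + 2 = W)
a(h) = 2 + 2*h (a(h) = (h + h) + 2 = 2*h + 2 = 2 + 2*h)
y = -231/1105 ≈ -0.20905
N = 738783/1105 (N = -231*(2 + 2*0)/1105 + 669 = -231*(2 + 0)/1105 + 669 = -231/1105*2 + 669 = -462/1105 + 669 = 738783/1105 ≈ 668.58)
-N = -1*738783/1105 = -738783/1105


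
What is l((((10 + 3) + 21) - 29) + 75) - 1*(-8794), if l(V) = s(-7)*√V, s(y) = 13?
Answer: 8794 + 52*√5 ≈ 8910.3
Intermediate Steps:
l(V) = 13*√V
l((((10 + 3) + 21) - 29) + 75) - 1*(-8794) = 13*√((((10 + 3) + 21) - 29) + 75) - 1*(-8794) = 13*√(((13 + 21) - 29) + 75) + 8794 = 13*√((34 - 29) + 75) + 8794 = 13*√(5 + 75) + 8794 = 13*√80 + 8794 = 13*(4*√5) + 8794 = 52*√5 + 8794 = 8794 + 52*√5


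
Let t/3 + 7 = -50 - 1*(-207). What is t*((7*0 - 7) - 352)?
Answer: -161550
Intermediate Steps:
t = 450 (t = -21 + 3*(-50 - 1*(-207)) = -21 + 3*(-50 + 207) = -21 + 3*157 = -21 + 471 = 450)
t*((7*0 - 7) - 352) = 450*((7*0 - 7) - 352) = 450*((0 - 7) - 352) = 450*(-7 - 352) = 450*(-359) = -161550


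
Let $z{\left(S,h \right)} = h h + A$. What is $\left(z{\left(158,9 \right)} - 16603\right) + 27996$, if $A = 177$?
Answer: $11651$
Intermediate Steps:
$z{\left(S,h \right)} = 177 + h^{2}$ ($z{\left(S,h \right)} = h h + 177 = h^{2} + 177 = 177 + h^{2}$)
$\left(z{\left(158,9 \right)} - 16603\right) + 27996 = \left(\left(177 + 9^{2}\right) - 16603\right) + 27996 = \left(\left(177 + 81\right) - 16603\right) + 27996 = \left(258 - 16603\right) + 27996 = -16345 + 27996 = 11651$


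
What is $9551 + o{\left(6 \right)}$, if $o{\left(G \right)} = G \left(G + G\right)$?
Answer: $9623$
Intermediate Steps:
$o{\left(G \right)} = 2 G^{2}$ ($o{\left(G \right)} = G 2 G = 2 G^{2}$)
$9551 + o{\left(6 \right)} = 9551 + 2 \cdot 6^{2} = 9551 + 2 \cdot 36 = 9551 + 72 = 9623$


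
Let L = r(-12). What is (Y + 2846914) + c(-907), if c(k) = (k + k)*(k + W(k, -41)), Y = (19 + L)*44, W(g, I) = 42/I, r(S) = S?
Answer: 184269508/41 ≈ 4.4944e+6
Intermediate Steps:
L = -12
Y = 308 (Y = (19 - 12)*44 = 7*44 = 308)
c(k) = 2*k*(-42/41 + k) (c(k) = (k + k)*(k + 42/(-41)) = (2*k)*(k + 42*(-1/41)) = (2*k)*(k - 42/41) = (2*k)*(-42/41 + k) = 2*k*(-42/41 + k))
(Y + 2846914) + c(-907) = (308 + 2846914) + (2/41)*(-907)*(-42 + 41*(-907)) = 2847222 + (2/41)*(-907)*(-42 - 37187) = 2847222 + (2/41)*(-907)*(-37229) = 2847222 + 67533406/41 = 184269508/41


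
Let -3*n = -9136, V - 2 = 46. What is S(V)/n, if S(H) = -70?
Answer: -105/4568 ≈ -0.022986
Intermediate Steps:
V = 48 (V = 2 + 46 = 48)
n = 9136/3 (n = -1/3*(-9136) = 9136/3 ≈ 3045.3)
S(V)/n = -70/9136/3 = -70*3/9136 = -105/4568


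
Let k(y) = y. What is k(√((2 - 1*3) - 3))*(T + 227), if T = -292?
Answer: -130*I ≈ -130.0*I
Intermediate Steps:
k(√((2 - 1*3) - 3))*(T + 227) = √((2 - 1*3) - 3)*(-292 + 227) = √((2 - 3) - 3)*(-65) = √(-1 - 3)*(-65) = √(-4)*(-65) = (2*I)*(-65) = -130*I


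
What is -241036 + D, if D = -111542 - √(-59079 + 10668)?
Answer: -352578 - 3*I*√5379 ≈ -3.5258e+5 - 220.02*I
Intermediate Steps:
D = -111542 - 3*I*√5379 (D = -111542 - √(-48411) = -111542 - 3*I*√5379 ≈ -1.1154e+5 - 220.02*I)
-241036 + D = -241036 + (-111542 - 3*I*√5379) = -352578 - 3*I*√5379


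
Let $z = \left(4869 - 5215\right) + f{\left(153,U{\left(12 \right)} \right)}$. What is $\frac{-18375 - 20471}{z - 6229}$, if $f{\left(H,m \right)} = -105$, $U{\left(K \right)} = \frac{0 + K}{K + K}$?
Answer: $\frac{19423}{3340} \approx 5.8153$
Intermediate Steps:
$U{\left(K \right)} = \frac{1}{2}$ ($U{\left(K \right)} = \frac{K}{2 K} = K \frac{1}{2 K} = \frac{1}{2}$)
$z = -451$ ($z = \left(4869 - 5215\right) - 105 = -346 - 105 = -451$)
$\frac{-18375 - 20471}{z - 6229} = \frac{-18375 - 20471}{-451 - 6229} = - \frac{38846}{-451 + \left(\left(459 - 23\right) - 6665\right)} = - \frac{38846}{-451 + \left(436 - 6665\right)} = - \frac{38846}{-451 - 6229} = - \frac{38846}{-6680} = \left(-38846\right) \left(- \frac{1}{6680}\right) = \frac{19423}{3340}$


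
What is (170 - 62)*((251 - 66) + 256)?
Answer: 47628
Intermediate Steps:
(170 - 62)*((251 - 66) + 256) = 108*(185 + 256) = 108*441 = 47628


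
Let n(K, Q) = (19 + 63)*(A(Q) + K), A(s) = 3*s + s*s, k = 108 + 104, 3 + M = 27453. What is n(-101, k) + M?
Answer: 3756728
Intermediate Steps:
M = 27450 (M = -3 + 27453 = 27450)
k = 212
A(s) = s**2 + 3*s (A(s) = 3*s + s**2 = s**2 + 3*s)
n(K, Q) = 82*K + 82*Q*(3 + Q) (n(K, Q) = (19 + 63)*(Q*(3 + Q) + K) = 82*(K + Q*(3 + Q)) = 82*K + 82*Q*(3 + Q))
n(-101, k) + M = (82*(-101) + 82*212*(3 + 212)) + 27450 = (-8282 + 82*212*215) + 27450 = (-8282 + 3737560) + 27450 = 3729278 + 27450 = 3756728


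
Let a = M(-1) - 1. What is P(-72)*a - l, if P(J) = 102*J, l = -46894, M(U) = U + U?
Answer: 68926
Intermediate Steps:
M(U) = 2*U
a = -3 (a = 2*(-1) - 1 = -2 - 1 = -3)
P(-72)*a - l = (102*(-72))*(-3) - 1*(-46894) = -7344*(-3) + 46894 = 22032 + 46894 = 68926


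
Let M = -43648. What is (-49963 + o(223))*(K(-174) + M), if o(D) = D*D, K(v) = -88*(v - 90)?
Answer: 4777344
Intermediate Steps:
K(v) = 7920 - 88*v (K(v) = -88*(-90 + v) = 7920 - 88*v)
o(D) = D²
(-49963 + o(223))*(K(-174) + M) = (-49963 + 223²)*((7920 - 88*(-174)) - 43648) = (-49963 + 49729)*((7920 + 15312) - 43648) = -234*(23232 - 43648) = -234*(-20416) = 4777344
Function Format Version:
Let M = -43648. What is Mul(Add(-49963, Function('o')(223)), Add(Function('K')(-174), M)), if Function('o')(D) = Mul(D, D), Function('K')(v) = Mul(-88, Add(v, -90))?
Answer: 4777344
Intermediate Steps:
Function('K')(v) = Add(7920, Mul(-88, v)) (Function('K')(v) = Mul(-88, Add(-90, v)) = Add(7920, Mul(-88, v)))
Function('o')(D) = Pow(D, 2)
Mul(Add(-49963, Function('o')(223)), Add(Function('K')(-174), M)) = Mul(Add(-49963, Pow(223, 2)), Add(Add(7920, Mul(-88, -174)), -43648)) = Mul(Add(-49963, 49729), Add(Add(7920, 15312), -43648)) = Mul(-234, Add(23232, -43648)) = Mul(-234, -20416) = 4777344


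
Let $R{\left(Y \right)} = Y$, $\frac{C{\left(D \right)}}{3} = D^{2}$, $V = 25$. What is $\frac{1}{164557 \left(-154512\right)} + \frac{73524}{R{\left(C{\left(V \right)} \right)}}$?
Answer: $\frac{623141172256847}{15891269490000} \approx 39.213$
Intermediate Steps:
$C{\left(D \right)} = 3 D^{2}$
$\frac{1}{164557 \left(-154512\right)} + \frac{73524}{R{\left(C{\left(V \right)} \right)}} = \frac{1}{164557 \left(-154512\right)} + \frac{73524}{3 \cdot 25^{2}} = \frac{1}{164557} \left(- \frac{1}{154512}\right) + \frac{73524}{3 \cdot 625} = - \frac{1}{25426031184} + \frac{73524}{1875} = - \frac{1}{25426031184} + 73524 \cdot \frac{1}{1875} = - \frac{1}{25426031184} + \frac{24508}{625} = \frac{623141172256847}{15891269490000}$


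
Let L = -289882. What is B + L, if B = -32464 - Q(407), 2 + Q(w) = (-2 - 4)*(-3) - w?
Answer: -321955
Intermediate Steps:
Q(w) = 16 - w (Q(w) = -2 + ((-2 - 4)*(-3) - w) = -2 + (-6*(-3) - w) = -2 + (18 - w) = 16 - w)
B = -32073 (B = -32464 - (16 - 1*407) = -32464 - (16 - 407) = -32464 - 1*(-391) = -32464 + 391 = -32073)
B + L = -32073 - 289882 = -321955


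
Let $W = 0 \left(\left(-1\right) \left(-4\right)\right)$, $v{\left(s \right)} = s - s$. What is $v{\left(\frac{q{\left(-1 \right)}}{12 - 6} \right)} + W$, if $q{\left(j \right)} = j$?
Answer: $0$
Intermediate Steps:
$v{\left(s \right)} = 0$
$W = 0$ ($W = 0 \cdot 4 = 0$)
$v{\left(\frac{q{\left(-1 \right)}}{12 - 6} \right)} + W = 0 + 0 = 0$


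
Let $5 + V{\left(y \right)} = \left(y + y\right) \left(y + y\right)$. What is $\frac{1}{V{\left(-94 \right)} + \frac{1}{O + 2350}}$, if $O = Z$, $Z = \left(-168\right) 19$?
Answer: $\frac{842}{29755437} \approx 2.8297 \cdot 10^{-5}$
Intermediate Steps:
$Z = -3192$
$O = -3192$
$V{\left(y \right)} = -5 + 4 y^{2}$ ($V{\left(y \right)} = -5 + \left(y + y\right) \left(y + y\right) = -5 + 2 y 2 y = -5 + 4 y^{2}$)
$\frac{1}{V{\left(-94 \right)} + \frac{1}{O + 2350}} = \frac{1}{\left(-5 + 4 \left(-94\right)^{2}\right) + \frac{1}{-3192 + 2350}} = \frac{1}{\left(-5 + 4 \cdot 8836\right) + \frac{1}{-842}} = \frac{1}{\left(-5 + 35344\right) - \frac{1}{842}} = \frac{1}{35339 - \frac{1}{842}} = \frac{1}{\frac{29755437}{842}} = \frac{842}{29755437}$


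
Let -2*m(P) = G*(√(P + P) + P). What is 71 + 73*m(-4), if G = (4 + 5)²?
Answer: 11897 - 5913*I*√2 ≈ 11897.0 - 8362.3*I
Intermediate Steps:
G = 81 (G = 9² = 81)
m(P) = -81*P/2 - 81*√2*√P/2 (m(P) = -81*(√(P + P) + P)/2 = -81*(√(2*P) + P)/2 = -81*(√2*√P + P)/2 = -81*(P + √2*√P)/2 = -(81*P + 81*√2*√P)/2 = -81*P/2 - 81*√2*√P/2)
71 + 73*m(-4) = 71 + 73*(-81/2*(-4) - 81*√2*√(-4)/2) = 71 + 73*(162 - 81*√2*2*I/2) = 71 + 73*(162 - 81*I*√2) = 71 + (11826 - 5913*I*√2) = 11897 - 5913*I*√2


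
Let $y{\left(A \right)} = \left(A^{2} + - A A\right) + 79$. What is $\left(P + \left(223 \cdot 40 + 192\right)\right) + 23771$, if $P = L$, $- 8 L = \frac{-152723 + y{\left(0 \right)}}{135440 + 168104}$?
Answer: $\frac{19962912865}{607088} \approx 32883.0$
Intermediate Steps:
$y{\left(A \right)} = 79$ ($y{\left(A \right)} = \left(A^{2} - A^{2}\right) + 79 = 0 + 79 = 79$)
$L = \frac{38161}{607088}$ ($L = - \frac{\left(-152723 + 79\right) \frac{1}{135440 + 168104}}{8} = - \frac{\left(-152644\right) \frac{1}{303544}}{8} = \left(- \frac{1}{8}\right) \left(- \frac{38161}{75886}\right) = \frac{38161}{607088} \approx 0.062859$)
$P = \frac{38161}{607088} \approx 0.062859$
$\left(P + \left(223 \cdot 40 + 192\right)\right) + 23771 = \left(\frac{38161}{607088} + \left(223 \cdot 40 + 192\right)\right) + 23771 = \left(\frac{38161}{607088} + \left(8920 + 192\right)\right) + 23771 = \left(\frac{38161}{607088} + 9112\right) + 23771 = \frac{5531824017}{607088} + 23771 = \frac{19962912865}{607088}$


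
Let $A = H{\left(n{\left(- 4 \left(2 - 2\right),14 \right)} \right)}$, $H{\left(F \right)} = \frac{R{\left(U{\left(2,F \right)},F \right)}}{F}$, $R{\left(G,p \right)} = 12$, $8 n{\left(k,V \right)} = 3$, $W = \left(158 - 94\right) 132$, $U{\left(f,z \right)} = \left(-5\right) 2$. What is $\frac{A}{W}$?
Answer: $\frac{1}{264} \approx 0.0037879$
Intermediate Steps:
$U{\left(f,z \right)} = -10$
$W = 8448$ ($W = 64 \cdot 132 = 8448$)
$n{\left(k,V \right)} = \frac{3}{8}$ ($n{\left(k,V \right)} = \frac{1}{8} \cdot 3 = \frac{3}{8}$)
$H{\left(F \right)} = \frac{12}{F}$
$A = 32$ ($A = \frac{12}{\frac{3}{8}} = 12 \cdot \frac{8}{3} = 32$)
$\frac{A}{W} = \frac{32}{8448} = 32 \cdot \frac{1}{8448} = \frac{1}{264}$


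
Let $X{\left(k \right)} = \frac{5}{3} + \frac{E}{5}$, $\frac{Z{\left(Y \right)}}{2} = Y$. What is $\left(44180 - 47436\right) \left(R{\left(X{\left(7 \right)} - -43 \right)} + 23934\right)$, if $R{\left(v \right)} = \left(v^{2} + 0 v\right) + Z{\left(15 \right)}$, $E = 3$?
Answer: $- \frac{19057175896}{225} \approx -8.4698 \cdot 10^{7}$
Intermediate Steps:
$Z{\left(Y \right)} = 2 Y$
$X{\left(k \right)} = \frac{34}{15}$ ($X{\left(k \right)} = \frac{5}{3} + \frac{3}{5} = \frac{34}{15}$)
$R{\left(v \right)} = 30 + v^{2}$ ($R{\left(v \right)} = \left(v^{2} + 0 v\right) + 2 \cdot 15 = \left(v^{2} + 0\right) + 30 = v^{2} + 30 = 30 + v^{2}$)
$\left(44180 - 47436\right) \left(R{\left(X{\left(7 \right)} - -43 \right)} + 23934\right) = \left(44180 - 47436\right) \left(\left(30 + \left(\frac{34}{15} - -43\right)^{2}\right) + 23934\right) = - 3256 \left(\left(30 + \left(\frac{34}{15} + 43\right)^{2}\right) + 23934\right) = - 3256 \left(\left(30 + \left(\frac{679}{15}\right)^{2}\right) + 23934\right) = - 3256 \left(\left(30 + \frac{461041}{225}\right) + 23934\right) = - 3256 \left(\frac{467791}{225} + 23934\right) = \left(-3256\right) \frac{5852941}{225} = - \frac{19057175896}{225}$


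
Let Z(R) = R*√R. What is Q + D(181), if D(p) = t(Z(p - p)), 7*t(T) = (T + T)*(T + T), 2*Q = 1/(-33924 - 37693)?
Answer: -1/143234 ≈ -6.9816e-6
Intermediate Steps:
Z(R) = R^(3/2)
Q = -1/143234 (Q = 1/(2*(-33924 - 37693)) = (½)/(-71617) = (½)*(-1/71617) = -1/143234 ≈ -6.9816e-6)
t(T) = 4*T²/7 (t(T) = ((T + T)*(T + T))/7 = ((2*T)*(2*T))/7 = (4*T²)/7 = 4*T²/7)
D(p) = 0 (D(p) = 4*((p - p)^(3/2))²/7 = 4*(0^(3/2))²/7 = (4/7)*0² = (4/7)*0 = 0)
Q + D(181) = -1/143234 + 0 = -1/143234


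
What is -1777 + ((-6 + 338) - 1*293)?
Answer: -1738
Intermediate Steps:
-1777 + ((-6 + 338) - 1*293) = -1777 + (332 - 293) = -1777 + 39 = -1738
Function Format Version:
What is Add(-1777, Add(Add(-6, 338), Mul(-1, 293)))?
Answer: -1738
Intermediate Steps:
Add(-1777, Add(Add(-6, 338), Mul(-1, 293))) = Add(-1777, Add(332, -293)) = Add(-1777, 39) = -1738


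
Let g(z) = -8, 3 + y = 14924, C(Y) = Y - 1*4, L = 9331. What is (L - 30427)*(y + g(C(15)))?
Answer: -314604648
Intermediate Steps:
C(Y) = -4 + Y (C(Y) = Y - 4 = -4 + Y)
y = 14921 (y = -3 + 14924 = 14921)
(L - 30427)*(y + g(C(15))) = (9331 - 30427)*(14921 - 8) = -21096*14913 = -314604648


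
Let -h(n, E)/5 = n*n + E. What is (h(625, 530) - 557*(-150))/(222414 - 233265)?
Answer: 624075/3617 ≈ 172.54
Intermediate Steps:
h(n, E) = -5*E - 5*n² (h(n, E) = -5*(n*n + E) = -5*(n² + E) = -5*(E + n²) = -5*E - 5*n²)
(h(625, 530) - 557*(-150))/(222414 - 233265) = ((-5*530 - 5*625²) - 557*(-150))/(222414 - 233265) = ((-2650 - 5*390625) + 83550)/(-10851) = ((-2650 - 1953125) + 83550)*(-1/10851) = (-1955775 + 83550)*(-1/10851) = -1872225*(-1/10851) = 624075/3617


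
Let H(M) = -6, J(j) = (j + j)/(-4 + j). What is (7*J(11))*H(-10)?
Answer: -132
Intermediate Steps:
J(j) = 2*j/(-4 + j) (J(j) = (2*j)/(-4 + j) = 2*j/(-4 + j))
(7*J(11))*H(-10) = (7*(2*11/(-4 + 11)))*(-6) = (7*(2*11/7))*(-6) = (7*(2*11*(1/7)))*(-6) = (7*(22/7))*(-6) = 22*(-6) = -132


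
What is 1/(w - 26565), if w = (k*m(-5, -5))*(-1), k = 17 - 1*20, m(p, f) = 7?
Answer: -1/26544 ≈ -3.7673e-5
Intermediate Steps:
k = -3 (k = 17 - 20 = -3)
w = 21 (w = -3*7*(-1) = -21*(-1) = 21)
1/(w - 26565) = 1/(21 - 26565) = 1/(-26544) = -1/26544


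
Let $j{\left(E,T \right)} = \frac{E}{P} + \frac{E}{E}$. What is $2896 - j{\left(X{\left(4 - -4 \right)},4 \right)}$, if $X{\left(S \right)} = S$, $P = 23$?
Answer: $\frac{66577}{23} \approx 2894.7$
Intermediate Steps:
$j{\left(E,T \right)} = 1 + \frac{E}{23}$ ($j{\left(E,T \right)} = \frac{E}{23} + \frac{E}{E} = E \frac{1}{23} + 1 = \frac{E}{23} + 1 = 1 + \frac{E}{23}$)
$2896 - j{\left(X{\left(4 - -4 \right)},4 \right)} = 2896 - \left(1 + \frac{4 - -4}{23}\right) = 2896 - \left(1 + \frac{4 + 4}{23}\right) = 2896 - \left(1 + \frac{1}{23} \cdot 8\right) = 2896 - \left(1 + \frac{8}{23}\right) = 2896 - \frac{31}{23} = \frac{66577}{23}$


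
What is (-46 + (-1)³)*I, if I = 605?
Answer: -28435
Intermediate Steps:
(-46 + (-1)³)*I = (-46 + (-1)³)*605 = (-46 - 1)*605 = -47*605 = -28435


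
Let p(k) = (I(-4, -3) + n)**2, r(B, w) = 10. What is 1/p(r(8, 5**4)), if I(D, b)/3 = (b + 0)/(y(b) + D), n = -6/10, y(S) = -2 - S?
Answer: 25/144 ≈ 0.17361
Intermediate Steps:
n = -3/5 (n = -6*1/10 = -3/5 ≈ -0.60000)
I(D, b) = 3*b/(-2 + D - b) (I(D, b) = 3*((b + 0)/((-2 - b) + D)) = 3*(b/(-2 + D - b)) = 3*b/(-2 + D - b))
p(k) = 144/25 (p(k) = (-3*(-3)/(2 - 3 - 1*(-4)) - 3/5)**2 = (-3*(-3)/(2 - 3 + 4) - 3/5)**2 = (-3*(-3)/3 - 3/5)**2 = (-3*(-3)*1/3 - 3/5)**2 = (3 - 3/5)**2 = (12/5)**2 = 144/25)
1/p(r(8, 5**4)) = 1/(144/25) = 25/144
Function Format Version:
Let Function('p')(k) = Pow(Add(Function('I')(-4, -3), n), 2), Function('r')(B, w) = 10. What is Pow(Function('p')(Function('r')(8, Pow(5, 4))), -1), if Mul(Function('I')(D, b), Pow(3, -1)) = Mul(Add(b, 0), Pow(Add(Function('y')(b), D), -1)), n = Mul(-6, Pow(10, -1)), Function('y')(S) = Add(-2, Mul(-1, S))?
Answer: Rational(25, 144) ≈ 0.17361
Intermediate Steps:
n = Rational(-3, 5) (n = Mul(-6, Rational(1, 10)) = Rational(-3, 5) ≈ -0.60000)
Function('I')(D, b) = Mul(3, b, Pow(Add(-2, D, Mul(-1, b)), -1)) (Function('I')(D, b) = Mul(3, Mul(Add(b, 0), Pow(Add(Add(-2, Mul(-1, b)), D), -1))) = Mul(3, Mul(b, Pow(Add(-2, D, Mul(-1, b)), -1))) = Mul(3, b, Pow(Add(-2, D, Mul(-1, b)), -1)))
Function('p')(k) = Rational(144, 25) (Function('p')(k) = Pow(Add(Mul(-3, -3, Pow(Add(2, -3, Mul(-1, -4)), -1)), Rational(-3, 5)), 2) = Pow(Add(Mul(-3, -3, Pow(Add(2, -3, 4), -1)), Rational(-3, 5)), 2) = Pow(Add(Mul(-3, -3, Pow(3, -1)), Rational(-3, 5)), 2) = Pow(Add(Mul(-3, -3, Rational(1, 3)), Rational(-3, 5)), 2) = Pow(Add(3, Rational(-3, 5)), 2) = Pow(Rational(12, 5), 2) = Rational(144, 25))
Pow(Function('p')(Function('r')(8, Pow(5, 4))), -1) = Pow(Rational(144, 25), -1) = Rational(25, 144)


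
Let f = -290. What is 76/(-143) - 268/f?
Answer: 8142/20735 ≈ 0.39267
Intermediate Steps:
76/(-143) - 268/f = 76/(-143) - 268/(-290) = 76*(-1/143) - 268*(-1/290) = -76/143 + 134/145 = 8142/20735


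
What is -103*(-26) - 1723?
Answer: 955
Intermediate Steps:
-103*(-26) - 1723 = 2678 - 1723 = 955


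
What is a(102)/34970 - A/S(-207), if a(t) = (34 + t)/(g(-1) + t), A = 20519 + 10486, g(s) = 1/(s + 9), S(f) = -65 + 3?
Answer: 442914054953/885685190 ≈ 500.08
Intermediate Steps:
S(f) = -62
g(s) = 1/(9 + s)
A = 31005
a(t) = (34 + t)/(1/8 + t) (a(t) = (34 + t)/(1/(9 - 1) + t) = (34 + t)/(1/8 + t))
a(102)/34970 - A/S(-207) = (8*(34 + 102)/(1 + 8*102))/34970 - 31005/(-62) = (8*136/(1 + 816))*(1/34970) - 31005*(-1)/62 = (8*136/817)*(1/34970) - 1*(-31005/62) = (8*(1/817)*136)*(1/34970) + 31005/62 = (1088/817)*(1/34970) + 31005/62 = 544/14285245 + 31005/62 = 442914054953/885685190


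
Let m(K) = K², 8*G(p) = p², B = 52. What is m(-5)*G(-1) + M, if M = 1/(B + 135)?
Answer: 4683/1496 ≈ 3.1303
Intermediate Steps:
G(p) = p²/8
M = 1/187 (M = 1/(52 + 135) = 1/187 ≈ 0.0053476)
m(-5)*G(-1) + M = (-5)²*((⅛)*(-1)²) + 1/187 = 25*((⅛)*1) + 1/187 = 25*(⅛) + 1/187 = 25/8 + 1/187 = 4683/1496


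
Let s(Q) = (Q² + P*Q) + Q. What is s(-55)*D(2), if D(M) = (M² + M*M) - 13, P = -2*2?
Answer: -15950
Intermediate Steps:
P = -4
s(Q) = Q² - 3*Q (s(Q) = (Q² - 4*Q) + Q = Q² - 3*Q)
D(M) = -13 + 2*M² (D(M) = (M² + M²) - 13 = 2*M² - 13 = -13 + 2*M²)
s(-55)*D(2) = (-55*(-3 - 55))*(-13 + 2*2²) = (-55*(-58))*(-13 + 2*4) = 3190*(-13 + 8) = 3190*(-5) = -15950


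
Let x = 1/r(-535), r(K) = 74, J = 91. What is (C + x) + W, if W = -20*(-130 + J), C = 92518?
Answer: 6904053/74 ≈ 93298.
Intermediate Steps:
x = 1/74 ≈ 0.013514
W = 780 (W = -20*(-130 + 91) = -20*(-39) = 780)
(C + x) + W = (92518 + 1/74) + 780 = 6846333/74 + 780 = 6904053/74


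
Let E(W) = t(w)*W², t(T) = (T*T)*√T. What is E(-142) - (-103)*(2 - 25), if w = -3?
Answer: -2369 + 181476*I*√3 ≈ -2369.0 + 3.1433e+5*I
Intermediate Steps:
t(T) = T^(5/2) (t(T) = T²*√T = T^(5/2))
E(W) = 9*I*√3*W² (E(W) = (-3)^(5/2)*W² = (9*I*√3)*W² = 9*I*√3*W²)
E(-142) - (-103)*(2 - 25) = 9*I*√3*(-142)² - (-103)*(2 - 25) = 9*I*√3*20164 - (-103)*(-23) = 181476*I*√3 - 1*2369 = 181476*I*√3 - 2369 = -2369 + 181476*I*√3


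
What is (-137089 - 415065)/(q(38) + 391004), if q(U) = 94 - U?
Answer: -276077/195530 ≈ -1.4119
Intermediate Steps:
(-137089 - 415065)/(q(38) + 391004) = (-137089 - 415065)/((94 - 1*38) + 391004) = -552154/((94 - 38) + 391004) = -552154/(56 + 391004) = -552154/391060 = -552154*1/391060 = -276077/195530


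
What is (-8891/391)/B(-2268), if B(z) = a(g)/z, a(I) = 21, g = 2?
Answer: 56484/23 ≈ 2455.8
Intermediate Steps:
B(z) = 21/z
(-8891/391)/B(-2268) = (-8891/391)/((21/(-2268))) = ((1/391)*(-8891))/((21*(-1/2268))) = -523/(23*(-1/108)) = -523/23*(-108) = 56484/23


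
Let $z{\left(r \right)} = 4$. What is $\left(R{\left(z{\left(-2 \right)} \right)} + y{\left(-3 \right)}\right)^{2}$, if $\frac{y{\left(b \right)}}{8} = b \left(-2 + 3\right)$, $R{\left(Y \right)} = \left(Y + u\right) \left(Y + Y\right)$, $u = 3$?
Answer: $1024$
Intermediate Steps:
$R{\left(Y \right)} = 2 Y \left(3 + Y\right)$ ($R{\left(Y \right)} = \left(Y + 3\right) \left(Y + Y\right) = \left(3 + Y\right) 2 Y = 2 Y \left(3 + Y\right)$)
$y{\left(b \right)} = 8 b$ ($y{\left(b \right)} = 8 b \left(-2 + 3\right) = 8 b 1 = 8 b$)
$\left(R{\left(z{\left(-2 \right)} \right)} + y{\left(-3 \right)}\right)^{2} = \left(2 \cdot 4 \left(3 + 4\right) + 8 \left(-3\right)\right)^{2} = \left(2 \cdot 4 \cdot 7 - 24\right)^{2} = \left(56 - 24\right)^{2} = 32^{2} = 1024$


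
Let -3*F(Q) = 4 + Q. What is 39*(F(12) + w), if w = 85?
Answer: 3107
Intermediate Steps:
F(Q) = -4/3 - Q/3 (F(Q) = -(4 + Q)/3 = -4/3 - Q/3)
39*(F(12) + w) = 39*((-4/3 - ⅓*12) + 85) = 39*((-4/3 - 4) + 85) = 39*(-16/3 + 85) = 39*(239/3) = 3107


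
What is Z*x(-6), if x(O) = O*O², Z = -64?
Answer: 13824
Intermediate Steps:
x(O) = O³
Z*x(-6) = -64*(-6)³ = -64*(-216) = 13824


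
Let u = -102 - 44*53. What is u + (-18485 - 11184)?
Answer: -32103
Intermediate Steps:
u = -2434 (u = -102 - 2332 = -2434)
u + (-18485 - 11184) = -2434 + (-18485 - 11184) = -2434 - 29669 = -32103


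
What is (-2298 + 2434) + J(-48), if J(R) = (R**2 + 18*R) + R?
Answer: 1528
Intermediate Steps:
J(R) = R**2 + 19*R
(-2298 + 2434) + J(-48) = (-2298 + 2434) - 48*(19 - 48) = 136 - 48*(-29) = 136 + 1392 = 1528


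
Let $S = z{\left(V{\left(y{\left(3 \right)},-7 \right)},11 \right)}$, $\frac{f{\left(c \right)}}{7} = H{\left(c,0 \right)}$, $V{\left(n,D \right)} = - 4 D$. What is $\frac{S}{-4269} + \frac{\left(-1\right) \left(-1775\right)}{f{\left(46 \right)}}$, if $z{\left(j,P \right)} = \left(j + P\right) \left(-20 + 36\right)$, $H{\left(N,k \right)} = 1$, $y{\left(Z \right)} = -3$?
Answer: $\frac{2524369}{9961} \approx 253.43$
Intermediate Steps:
$f{\left(c \right)} = 7$ ($f{\left(c \right)} = 7 \cdot 1 = 7$)
$z{\left(j,P \right)} = 16 P + 16 j$ ($z{\left(j,P \right)} = \left(P + j\right) 16 = 16 P + 16 j$)
$S = 624$ ($S = 16 \cdot 11 + 16 \left(\left(-4\right) \left(-7\right)\right) = 176 + 16 \cdot 28 = 176 + 448 = 624$)
$\frac{S}{-4269} + \frac{\left(-1\right) \left(-1775\right)}{f{\left(46 \right)}} = \frac{624}{-4269} + \frac{\left(-1\right) \left(-1775\right)}{7} = 624 \left(- \frac{1}{4269}\right) + 1775 \cdot \frac{1}{7} = - \frac{208}{1423} + \frac{1775}{7} = \frac{2524369}{9961}$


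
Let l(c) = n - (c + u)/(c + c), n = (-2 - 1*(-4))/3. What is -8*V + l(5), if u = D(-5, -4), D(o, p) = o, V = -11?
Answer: 266/3 ≈ 88.667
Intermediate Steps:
u = -5
n = ⅔ (n = (-2 + 4)*(⅓) = 2*(⅓) = ⅔ ≈ 0.66667)
l(c) = ⅔ - (-5 + c)/(2*c) (l(c) = ⅔ - (c - 5)/(c + c) = ⅔ - (-5 + c)/(2*c))
-8*V + l(5) = -8*(-11) + (⅙)*(15 + 5)/5 = 88 + (⅙)*(⅕)*20 = 88 + ⅔ = 266/3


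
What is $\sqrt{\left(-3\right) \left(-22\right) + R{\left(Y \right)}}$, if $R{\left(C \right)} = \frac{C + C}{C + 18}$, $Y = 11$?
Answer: $\frac{44 \sqrt{29}}{29} \approx 8.1706$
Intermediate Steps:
$R{\left(C \right)} = \frac{2 C}{18 + C}$
$\sqrt{\left(-3\right) \left(-22\right) + R{\left(Y \right)}} = \sqrt{\left(-3\right) \left(-22\right) + 2 \cdot 11 \frac{1}{18 + 11}} = \sqrt{66 + 2 \cdot 11 \cdot \frac{1}{29}} = \sqrt{66 + \frac{22}{29}} = \sqrt{\frac{1936}{29}} = \frac{44 \sqrt{29}}{29}$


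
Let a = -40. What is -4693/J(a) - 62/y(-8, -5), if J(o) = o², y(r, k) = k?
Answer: 15147/1600 ≈ 9.4669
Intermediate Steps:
-4693/J(a) - 62/y(-8, -5) = -4693/((-40)²) - 62/(-5) = -4693/1600 - 62*(-⅕) = -4693*1/1600 + 62/5 = -4693/1600 + 62/5 = 15147/1600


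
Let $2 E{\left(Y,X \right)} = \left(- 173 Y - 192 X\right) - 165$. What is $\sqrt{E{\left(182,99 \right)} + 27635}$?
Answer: $\frac{\sqrt{9222}}{2} \approx 48.016$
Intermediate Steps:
$E{\left(Y,X \right)} = - \frac{165}{2} - 96 X - \frac{173 Y}{2}$ ($E{\left(Y,X \right)} = \frac{\left(- 173 Y - 192 X\right) - 165}{2} = \frac{\left(- 192 X - 173 Y\right) - 165}{2} = \frac{-165 - 192 X - 173 Y}{2} = - \frac{165}{2} - 96 X - \frac{173 Y}{2}$)
$\sqrt{E{\left(182,99 \right)} + 27635} = \sqrt{\left(- \frac{165}{2} - 9504 - 15743\right) + 27635} = \sqrt{- \frac{50659}{2} + 27635} = \sqrt{\frac{4611}{2}} = \frac{\sqrt{9222}}{2}$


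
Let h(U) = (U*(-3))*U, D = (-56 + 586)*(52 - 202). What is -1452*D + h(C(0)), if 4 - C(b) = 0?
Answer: 115433952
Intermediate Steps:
D = -79500 (D = 530*(-150) = -79500)
C(b) = 4 (C(b) = 4 - 1*0 = 4 + 0 = 4)
h(U) = -3*U**2 (h(U) = (-3*U)*U = -3*U**2)
-1452*D + h(C(0)) = -1452*(-79500) - 3*4**2 = 115434000 - 3*16 = 115434000 - 48 = 115433952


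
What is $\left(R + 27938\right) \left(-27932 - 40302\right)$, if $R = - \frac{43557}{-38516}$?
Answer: $- \frac{36713425327105}{19258} \approx -1.9064 \cdot 10^{9}$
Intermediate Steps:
$R = \frac{43557}{38516}$ ($R = \left(-43557\right) \left(- \frac{1}{38516}\right) = \frac{43557}{38516} \approx 1.1309$)
$\left(R + 27938\right) \left(-27932 - 40302\right) = \left(\frac{43557}{38516} + 27938\right) \left(-27932 - 40302\right) = \frac{1076103565}{38516} \left(-68234\right) = - \frac{36713425327105}{19258}$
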